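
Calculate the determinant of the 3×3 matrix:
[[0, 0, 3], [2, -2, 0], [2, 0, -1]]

Expansion along first row:
det = 0·det([[-2,0],[0,-1]]) - 0·det([[2,0],[2,-1]]) + 3·det([[2,-2],[2,0]])
    = 0·(-2·-1 - 0·0) - 0·(2·-1 - 0·2) + 3·(2·0 - -2·2)
    = 0·2 - 0·-2 + 3·4
    = 0 + 0 + 12 = 12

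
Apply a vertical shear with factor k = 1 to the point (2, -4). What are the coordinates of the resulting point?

Shear matrix for vertical shear with factor k = 1:
[[1, 0], [1, 1]]
Result: (2, -4) → (2, -2)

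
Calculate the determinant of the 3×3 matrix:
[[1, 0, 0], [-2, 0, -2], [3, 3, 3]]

Expansion along first row:
det = 1·det([[0,-2],[3,3]]) - 0·det([[-2,-2],[3,3]]) + 0·det([[-2,0],[3,3]])
    = 1·(0·3 - -2·3) - 0·(-2·3 - -2·3) + 0·(-2·3 - 0·3)
    = 1·6 - 0·0 + 0·-6
    = 6 + 0 + 0 = 6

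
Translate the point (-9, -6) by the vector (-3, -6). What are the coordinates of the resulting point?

Translation by (-3, -6) (homogeneous matrix [[1, 0, -3], [0, 1, -6], [0, 0, 1]]):
x' = -9 + -3 = -12
y' = -6 + -6 = -12
Result: (-12, -12)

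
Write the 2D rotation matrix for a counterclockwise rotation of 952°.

Rotation matrix formula: [[cos θ, -sin θ], [sin θ, cos θ]]
For θ = 952°:
cos(952°) = -0.6157
sin(952°) = -0.7880
Result: [[-0.6157, 0.7880], [-0.7880, -0.6157]]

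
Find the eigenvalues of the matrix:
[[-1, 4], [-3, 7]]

Characteristic equation: det(A - λI) = 0
λ² - (trace)λ + (det) = 0
trace = -1 + 7 = 6, det = (-1)(7) - (4)(-3) = 5
λ² - (6)λ + (5) = 0
λ = (6 ± √((6)² - 4·(5))) / 2 = (6 ± √16) / 2
Solving: λ = 1, 5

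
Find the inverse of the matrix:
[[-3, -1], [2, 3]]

For [[a,b],[c,d]], inverse = (1/det)·[[d,-b],[-c,a]]
det = (-3)(3) - (-1)(2) = -9 - -2 = -7
Inverse = (1/-7)·[[3, 1], [-2, -3]]
= [[-3/7, -1/7], [2/7, 3/7]]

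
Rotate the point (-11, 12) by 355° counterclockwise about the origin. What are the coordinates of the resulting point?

Rotation matrix for 355°: [[cos 355°, -sin 355°], [sin 355°, cos 355°]] ≈ [[0.996195, 0.087156], [-0.087156, 0.996195]]
[[0.996195, 0.087156], [-0.087156, 0.996195]] × [-11, 12]ᵀ ≈ [-9.9123, 12.9130]ᵀ
Result: (-9.9123, 12.9130)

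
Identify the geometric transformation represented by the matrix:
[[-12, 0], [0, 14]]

This matrix represents: non-uniform scaling by sx = -12, sy = 14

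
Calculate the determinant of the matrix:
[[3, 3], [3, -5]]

For a 2×2 matrix [[a, b], [c, d]], det = ad - bc
det = (3)(-5) - (3)(3) = -15 - 9 = -24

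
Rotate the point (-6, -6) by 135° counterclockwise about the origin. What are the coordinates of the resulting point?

Rotation matrix for 135°: [[cos 135°, -sin 135°], [sin 135°, cos 135°]] ≈ [[-0.707107, -0.707107], [0.707107, -0.707107]]
[[-0.707107, -0.707107], [0.707107, -0.707107]] × [-6, -6]ᵀ ≈ [8.4853, 0]ᵀ
Result: (8.4853, 0)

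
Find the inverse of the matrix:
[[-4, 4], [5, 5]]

For [[a,b],[c,d]], inverse = (1/det)·[[d,-b],[-c,a]]
det = (-4)(5) - (4)(5) = -20 - 20 = -40
Inverse = (1/-40)·[[5, -4], [-5, -4]]
= [[-1/8, 1/10], [1/8, 1/10]]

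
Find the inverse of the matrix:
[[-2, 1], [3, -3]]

For [[a,b],[c,d]], inverse = (1/det)·[[d,-b],[-c,a]]
det = (-2)(-3) - (1)(3) = 6 - 3 = 3
Inverse = (1/3)·[[-3, -1], [-3, -2]]
= [[-1, -1/3], [-1, -2/3]]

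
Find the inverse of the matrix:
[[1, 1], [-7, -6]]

For [[a,b],[c,d]], inverse = (1/det)·[[d,-b],[-c,a]]
det = (1)(-6) - (1)(-7) = -6 - -7 = 1
Inverse = [[-6, -1], [7, 1]]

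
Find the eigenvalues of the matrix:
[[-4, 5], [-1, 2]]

Characteristic equation: det(A - λI) = 0
λ² - (trace)λ + (det) = 0
trace = -4 + 2 = -2, det = (-4)(2) - (5)(-1) = -3
λ² - (-2)λ + (-3) = 0
λ = (-2 ± √((-2)² - 4·(-3))) / 2 = (-2 ± √16) / 2
Solving: λ = -3, 1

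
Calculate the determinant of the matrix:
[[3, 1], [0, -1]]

For a 2×2 matrix [[a, b], [c, d]], det = ad - bc
det = (3)(-1) - (1)(0) = -3 - 0 = -3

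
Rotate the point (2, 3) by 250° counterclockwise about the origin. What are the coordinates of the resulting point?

Rotation matrix for 250°: [[cos 250°, -sin 250°], [sin 250°, cos 250°]] ≈ [[-0.342020, 0.939693], [-0.939693, -0.342020]]
[[-0.342020, 0.939693], [-0.939693, -0.342020]] × [2, 3]ᵀ ≈ [2.1350, -2.9054]ᵀ
Result: (2.1350, -2.9054)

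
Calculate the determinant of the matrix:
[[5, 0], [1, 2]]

For a 2×2 matrix [[a, b], [c, d]], det = ad - bc
det = (5)(2) - (0)(1) = 10 - 0 = 10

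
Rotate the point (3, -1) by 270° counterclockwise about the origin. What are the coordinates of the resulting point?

Rotation matrix for 270°: [[cos 270°, -sin 270°], [sin 270°, cos 270°]] = [[0, 1], [-1, 0]]
[[0, 1], [-1, 0]] × [3, -1]ᵀ = [-1, -3]ᵀ
Result: (-1, -3)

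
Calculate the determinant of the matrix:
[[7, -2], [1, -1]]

For a 2×2 matrix [[a, b], [c, d]], det = ad - bc
det = (7)(-1) - (-2)(1) = -7 - -2 = -5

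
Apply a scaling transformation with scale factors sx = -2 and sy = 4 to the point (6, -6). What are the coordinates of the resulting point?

Scaling matrix:
[[-2, 0], [0, 4]]
Result: (6 × -2, -6 × 4) = (-12, -24)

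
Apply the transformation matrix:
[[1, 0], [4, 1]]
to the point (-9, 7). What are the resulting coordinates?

Matrix multiplication:
[[1, 0], [4, 1]] × [-9, 7]ᵀ
= [(1)(-9) + (0)(7), (4)(-9) + (1)(7)]ᵀ
= [-9, -29]ᵀ
Result: (-9, -29)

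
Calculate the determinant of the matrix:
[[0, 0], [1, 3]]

For a 2×2 matrix [[a, b], [c, d]], det = ad - bc
det = (0)(3) - (0)(1) = 0 - 0 = 0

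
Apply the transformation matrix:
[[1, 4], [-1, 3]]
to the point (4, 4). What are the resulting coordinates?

Matrix multiplication:
[[1, 4], [-1, 3]] × [4, 4]ᵀ
= [(1)(4) + (4)(4), (-1)(4) + (3)(4)]ᵀ
= [20, 8]ᵀ
Result: (20, 8)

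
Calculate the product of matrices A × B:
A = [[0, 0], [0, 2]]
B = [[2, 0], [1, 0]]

Matrix multiplication:
C[0][0] = 0×2 + 0×1 = 0
C[0][1] = 0×0 + 0×0 = 0
C[1][0] = 0×2 + 2×1 = 2
C[1][1] = 0×0 + 2×0 = 0
Result: [[0, 0], [2, 0]]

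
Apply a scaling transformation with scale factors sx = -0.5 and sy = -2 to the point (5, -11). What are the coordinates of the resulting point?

Scaling matrix:
[[-0.50, 0], [0, -2]]
Result: (5 × -0.5, -11 × -2) = (-2.5, 22)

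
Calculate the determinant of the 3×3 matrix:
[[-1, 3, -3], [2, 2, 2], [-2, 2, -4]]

Expansion along first row:
det = -1·det([[2,2],[2,-4]]) - 3·det([[2,2],[-2,-4]]) + -3·det([[2,2],[-2,2]])
    = -1·(2·-4 - 2·2) - 3·(2·-4 - 2·-2) + -3·(2·2 - 2·-2)
    = -1·-12 - 3·-4 + -3·8
    = 12 + 12 + -24 = 0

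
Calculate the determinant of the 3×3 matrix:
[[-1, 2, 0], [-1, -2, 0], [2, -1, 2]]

Expansion along first row:
det = -1·det([[-2,0],[-1,2]]) - 2·det([[-1,0],[2,2]]) + 0·det([[-1,-2],[2,-1]])
    = -1·(-2·2 - 0·-1) - 2·(-1·2 - 0·2) + 0·(-1·-1 - -2·2)
    = -1·-4 - 2·-2 + 0·5
    = 4 + 4 + 0 = 8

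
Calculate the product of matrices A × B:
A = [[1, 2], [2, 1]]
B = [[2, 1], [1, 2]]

Matrix multiplication:
C[0][0] = 1×2 + 2×1 = 4
C[0][1] = 1×1 + 2×2 = 5
C[1][0] = 2×2 + 1×1 = 5
C[1][1] = 2×1 + 1×2 = 4
Result: [[4, 5], [5, 4]]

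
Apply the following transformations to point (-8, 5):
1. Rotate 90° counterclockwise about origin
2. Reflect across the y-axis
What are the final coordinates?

Step 1: Rotate 90° → (-5, -8)
Step 2: Reflect across y-axis → (5, -8)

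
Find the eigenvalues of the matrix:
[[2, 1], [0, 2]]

Characteristic equation: det(A - λI) = 0
λ² - (trace)λ + (det) = 0
trace = 2 + 2 = 4, det = (2)(2) - (1)(0) = 4
λ² - (4)λ + (4) = 0
λ = (4 ± √((4)² - 4·(4))) / 2 = (4 ± √0) / 2
Solving: λ = 2, 2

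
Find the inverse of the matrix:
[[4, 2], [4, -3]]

For [[a,b],[c,d]], inverse = (1/det)·[[d,-b],[-c,a]]
det = (4)(-3) - (2)(4) = -12 - 8 = -20
Inverse = (1/-20)·[[-3, -2], [-4, 4]]
= [[3/20, 1/10], [1/5, -1/5]]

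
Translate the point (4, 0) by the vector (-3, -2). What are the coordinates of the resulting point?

Translation by (-3, -2) (homogeneous matrix [[1, 0, -3], [0, 1, -2], [0, 0, 1]]):
x' = 4 + -3 = 1
y' = 0 + -2 = -2
Result: (1, -2)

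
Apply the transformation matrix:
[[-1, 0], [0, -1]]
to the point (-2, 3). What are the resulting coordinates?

Matrix multiplication:
[[-1, 0], [0, -1]] × [-2, 3]ᵀ
= [(-1)(-2) + (0)(3), (0)(-2) + (-1)(3)]ᵀ
= [2, -3]ᵀ
Result: (2, -3)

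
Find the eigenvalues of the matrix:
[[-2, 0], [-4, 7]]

Characteristic equation: det(A - λI) = 0
λ² - (trace)λ + (det) = 0
trace = -2 + 7 = 5, det = (-2)(7) - (0)(-4) = -14
λ² - (5)λ + (-14) = 0
λ = (5 ± √((5)² - 4·(-14))) / 2 = (5 ± √81) / 2
Solving: λ = -2, 7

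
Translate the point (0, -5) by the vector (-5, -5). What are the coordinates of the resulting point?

Translation by (-5, -5) (homogeneous matrix [[1, 0, -5], [0, 1, -5], [0, 0, 1]]):
x' = 0 + -5 = -5
y' = -5 + -5 = -10
Result: (-5, -10)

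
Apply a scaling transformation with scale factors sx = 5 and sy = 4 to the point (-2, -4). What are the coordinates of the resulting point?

Scaling matrix:
[[5, 0], [0, 4]]
Result: (-2 × 5, -4 × 4) = (-10, -16)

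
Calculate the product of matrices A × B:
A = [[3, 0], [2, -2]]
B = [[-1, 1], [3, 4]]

Matrix multiplication:
C[0][0] = 3×-1 + 0×3 = -3
C[0][1] = 3×1 + 0×4 = 3
C[1][0] = 2×-1 + -2×3 = -8
C[1][1] = 2×1 + -2×4 = -6
Result: [[-3, 3], [-8, -6]]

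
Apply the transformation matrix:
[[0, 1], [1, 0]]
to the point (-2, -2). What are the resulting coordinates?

Matrix multiplication:
[[0, 1], [1, 0]] × [-2, -2]ᵀ
= [(0)(-2) + (1)(-2), (1)(-2) + (0)(-2)]ᵀ
= [-2, -2]ᵀ
Result: (-2, -2)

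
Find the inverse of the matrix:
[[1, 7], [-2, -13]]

For [[a,b],[c,d]], inverse = (1/det)·[[d,-b],[-c,a]]
det = (1)(-13) - (7)(-2) = -13 - -14 = 1
Inverse = [[-13, -7], [2, 1]]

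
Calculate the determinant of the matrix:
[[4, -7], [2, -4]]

For a 2×2 matrix [[a, b], [c, d]], det = ad - bc
det = (4)(-4) - (-7)(2) = -16 - -14 = -2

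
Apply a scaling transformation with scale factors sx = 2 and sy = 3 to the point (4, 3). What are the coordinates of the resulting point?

Scaling matrix:
[[2, 0], [0, 3]]
Result: (4 × 2, 3 × 3) = (8, 9)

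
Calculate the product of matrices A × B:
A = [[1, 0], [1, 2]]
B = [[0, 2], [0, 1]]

Matrix multiplication:
C[0][0] = 1×0 + 0×0 = 0
C[0][1] = 1×2 + 0×1 = 2
C[1][0] = 1×0 + 2×0 = 0
C[1][1] = 1×2 + 2×1 = 4
Result: [[0, 2], [0, 4]]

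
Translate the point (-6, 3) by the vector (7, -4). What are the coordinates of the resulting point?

Translation by (7, -4) (homogeneous matrix [[1, 0, 7], [0, 1, -4], [0, 0, 1]]):
x' = -6 + 7 = 1
y' = 3 + -4 = -1
Result: (1, -1)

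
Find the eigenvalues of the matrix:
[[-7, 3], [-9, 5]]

Characteristic equation: det(A - λI) = 0
λ² - (trace)λ + (det) = 0
trace = -7 + 5 = -2, det = (-7)(5) - (3)(-9) = -8
λ² - (-2)λ + (-8) = 0
λ = (-2 ± √((-2)² - 4·(-8))) / 2 = (-2 ± √36) / 2
Solving: λ = -4, 2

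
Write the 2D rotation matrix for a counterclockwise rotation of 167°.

Rotation matrix formula: [[cos θ, -sin θ], [sin θ, cos θ]]
For θ = 167°:
cos(167°) = -0.9744
sin(167°) = 0.2250
Result: [[-0.9744, -0.2250], [0.2250, -0.9744]]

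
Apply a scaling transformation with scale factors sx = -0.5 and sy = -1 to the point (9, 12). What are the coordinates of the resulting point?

Scaling matrix:
[[-0.50, 0], [0, -1]]
Result: (9 × -0.5, 12 × -1) = (-4.5, -12)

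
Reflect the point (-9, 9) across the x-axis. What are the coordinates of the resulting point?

Reflection across x-axis: (-9, 9) → (-9, -9)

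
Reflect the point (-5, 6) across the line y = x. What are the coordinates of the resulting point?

Reflection across line y = x: (-5, 6) → (6, -5)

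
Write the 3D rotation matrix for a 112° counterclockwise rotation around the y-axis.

Rotation matrix for counterclockwise 112° around y-axis:
cos(112°) = -0.3746, sin(112°) = 0.9272
Result: [[-0.3746, 0, 0.9272], [0, 1, 0], [-0.9272, 0, -0.3746]]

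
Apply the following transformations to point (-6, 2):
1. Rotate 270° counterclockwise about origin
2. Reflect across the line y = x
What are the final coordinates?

Step 1: Rotate 270° → (2, 6)
Step 2: Reflect across line y = x → (6, 2)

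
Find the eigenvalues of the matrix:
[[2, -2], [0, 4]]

Characteristic equation: det(A - λI) = 0
λ² - (trace)λ + (det) = 0
trace = 2 + 4 = 6, det = (2)(4) - (-2)(0) = 8
λ² - (6)λ + (8) = 0
λ = (6 ± √((6)² - 4·(8))) / 2 = (6 ± √4) / 2
Solving: λ = 2, 4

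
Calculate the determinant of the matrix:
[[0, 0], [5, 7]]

For a 2×2 matrix [[a, b], [c, d]], det = ad - bc
det = (0)(7) - (0)(5) = 0 - 0 = 0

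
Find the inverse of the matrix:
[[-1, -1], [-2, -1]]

For [[a,b],[c,d]], inverse = (1/det)·[[d,-b],[-c,a]]
det = (-1)(-1) - (-1)(-2) = 1 - 2 = -1
Inverse = (1/-1)·[[-1, 1], [2, -1]]
= [[1, -1], [-2, 1]]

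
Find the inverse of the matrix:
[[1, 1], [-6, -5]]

For [[a,b],[c,d]], inverse = (1/det)·[[d,-b],[-c,a]]
det = (1)(-5) - (1)(-6) = -5 - -6 = 1
Inverse = [[-5, -1], [6, 1]]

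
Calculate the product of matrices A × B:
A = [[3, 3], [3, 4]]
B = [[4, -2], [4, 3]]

Matrix multiplication:
C[0][0] = 3×4 + 3×4 = 24
C[0][1] = 3×-2 + 3×3 = 3
C[1][0] = 3×4 + 4×4 = 28
C[1][1] = 3×-2 + 4×3 = 6
Result: [[24, 3], [28, 6]]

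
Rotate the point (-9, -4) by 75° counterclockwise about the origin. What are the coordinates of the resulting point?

Rotation matrix for 75°: [[cos 75°, -sin 75°], [sin 75°, cos 75°]] ≈ [[0.258819, -0.965926], [0.965926, 0.258819]]
[[0.258819, -0.965926], [0.965926, 0.258819]] × [-9, -4]ᵀ ≈ [1.5343, -9.7286]ᵀ
Result: (1.5343, -9.7286)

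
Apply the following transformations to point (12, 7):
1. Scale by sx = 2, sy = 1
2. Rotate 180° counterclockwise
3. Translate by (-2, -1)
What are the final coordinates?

Step 1: Scale → (24, 7)
Step 2: Rotate 180° → (-24, -7)
Step 3: Translate → (-26, -8)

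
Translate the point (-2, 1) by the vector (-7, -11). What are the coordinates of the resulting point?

Translation by (-7, -11) (homogeneous matrix [[1, 0, -7], [0, 1, -11], [0, 0, 1]]):
x' = -2 + -7 = -9
y' = 1 + -11 = -10
Result: (-9, -10)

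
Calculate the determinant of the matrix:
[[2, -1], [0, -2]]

For a 2×2 matrix [[a, b], [c, d]], det = ad - bc
det = (2)(-2) - (-1)(0) = -4 - 0 = -4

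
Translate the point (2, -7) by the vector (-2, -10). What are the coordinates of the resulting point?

Translation by (-2, -10) (homogeneous matrix [[1, 0, -2], [0, 1, -10], [0, 0, 1]]):
x' = 2 + -2 = 0
y' = -7 + -10 = -17
Result: (0, -17)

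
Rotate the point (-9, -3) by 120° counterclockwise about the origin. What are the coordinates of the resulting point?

Rotation matrix for 120°: [[cos 120°, -sin 120°], [sin 120°, cos 120°]] ≈ [[-0.500000, -0.866025], [0.866025, -0.500000]]
[[-0.500000, -0.866025], [0.866025, -0.500000]] × [-9, -3]ᵀ ≈ [7.0981, -6.2942]ᵀ
Result: (7.0981, -6.2942)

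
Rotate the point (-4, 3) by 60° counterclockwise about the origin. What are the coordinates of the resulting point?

Rotation matrix for 60°: [[cos 60°, -sin 60°], [sin 60°, cos 60°]] ≈ [[0.500000, -0.866025], [0.866025, 0.500000]]
[[0.500000, -0.866025], [0.866025, 0.500000]] × [-4, 3]ᵀ ≈ [-4.5981, -1.9641]ᵀ
Result: (-4.5981, -1.9641)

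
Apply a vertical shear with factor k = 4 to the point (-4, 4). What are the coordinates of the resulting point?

Shear matrix for vertical shear with factor k = 4:
[[1, 0], [4, 1]]
Result: (-4, 4) → (-4, -12)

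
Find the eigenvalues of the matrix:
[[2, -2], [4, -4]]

Characteristic equation: det(A - λI) = 0
λ² - (trace)λ + (det) = 0
trace = 2 + -4 = -2, det = (2)(-4) - (-2)(4) = 0
λ² - (-2)λ + (0) = 0
λ = (-2 ± √((-2)² - 4·(0))) / 2 = (-2 ± √4) / 2
Solving: λ = -2, 0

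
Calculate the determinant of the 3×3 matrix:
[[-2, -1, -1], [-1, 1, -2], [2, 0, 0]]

Expansion along first row:
det = -2·det([[1,-2],[0,0]]) - -1·det([[-1,-2],[2,0]]) + -1·det([[-1,1],[2,0]])
    = -2·(1·0 - -2·0) - -1·(-1·0 - -2·2) + -1·(-1·0 - 1·2)
    = -2·0 - -1·4 + -1·-2
    = 0 + 4 + 2 = 6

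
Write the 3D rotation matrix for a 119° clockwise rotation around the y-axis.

Rotation matrix for clockwise 119° around y-axis:
A clockwise rotation by 119° is a counterclockwise rotation by -119°.
cos(-119°) = -0.4848, sin(-119°) = -0.8746
Result: [[-0.4848, 0, -0.8746], [0, 1, 0], [0.8746, 0, -0.4848]]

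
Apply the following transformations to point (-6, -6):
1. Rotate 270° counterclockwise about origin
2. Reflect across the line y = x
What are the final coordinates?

Step 1: Rotate 270° → (-6, 6)
Step 2: Reflect across line y = x → (6, -6)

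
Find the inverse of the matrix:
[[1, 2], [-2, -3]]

For [[a,b],[c,d]], inverse = (1/det)·[[d,-b],[-c,a]]
det = (1)(-3) - (2)(-2) = -3 - -4 = 1
Inverse = [[-3, -2], [2, 1]]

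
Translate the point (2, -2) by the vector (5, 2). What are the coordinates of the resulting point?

Translation by (5, 2) (homogeneous matrix [[1, 0, 5], [0, 1, 2], [0, 0, 1]]):
x' = 2 + 5 = 7
y' = -2 + 2 = 0
Result: (7, 0)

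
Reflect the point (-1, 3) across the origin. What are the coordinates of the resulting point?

Reflection across origin: (-1, 3) → (1, -3)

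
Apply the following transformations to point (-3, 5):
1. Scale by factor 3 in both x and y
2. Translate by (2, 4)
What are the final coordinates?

Step 1: Scale (-3, 5) by 3 → (-9, 15)
Step 2: Translate by (2, 4) → (-7, 19)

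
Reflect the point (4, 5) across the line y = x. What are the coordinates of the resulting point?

Reflection across line y = x: (4, 5) → (5, 4)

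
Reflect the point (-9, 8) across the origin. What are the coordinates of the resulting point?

Reflection across origin: (-9, 8) → (9, -8)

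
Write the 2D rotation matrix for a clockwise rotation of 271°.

Rotation matrix formula: [[cos θ, -sin θ], [sin θ, cos θ]]
A clockwise rotation by 271° is equivalent to a counterclockwise rotation by -271°.
For θ = -271°:
cos(-271°) = 0.0175
sin(-271°) = 0.9998
Result: [[0.0175, -0.9998], [0.9998, 0.0175]]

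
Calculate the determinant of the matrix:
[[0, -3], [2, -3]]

For a 2×2 matrix [[a, b], [c, d]], det = ad - bc
det = (0)(-3) - (-3)(2) = 0 - -6 = 6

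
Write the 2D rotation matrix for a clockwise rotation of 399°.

Rotation matrix formula: [[cos θ, -sin θ], [sin θ, cos θ]]
A clockwise rotation by 399° is equivalent to a counterclockwise rotation by -399°.
For θ = -399°:
cos(-399°) = 0.7771
sin(-399°) = -0.6293
Result: [[0.7771, 0.6293], [-0.6293, 0.7771]]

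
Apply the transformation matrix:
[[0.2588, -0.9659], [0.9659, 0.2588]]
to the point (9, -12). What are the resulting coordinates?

Matrix multiplication:
[[0.2588, -0.9659], [0.9659, 0.2588]] × [9, -12]ᵀ
= [(0.2588)(9) + (-0.9659)(-12), (0.9659)(9) + (0.2588)(-12)]ᵀ
= [13.9200, 5.5875]ᵀ
Result: (13.9200, 5.5875)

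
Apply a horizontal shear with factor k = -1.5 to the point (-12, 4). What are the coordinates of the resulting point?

Shear matrix for horizontal shear with factor k = -1.5:
[[1, -1.50], [0, 1]]
Result: (-12, 4) → (-18, 4)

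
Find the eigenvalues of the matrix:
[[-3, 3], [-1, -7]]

Characteristic equation: det(A - λI) = 0
λ² - (trace)λ + (det) = 0
trace = -3 + -7 = -10, det = (-3)(-7) - (3)(-1) = 24
λ² - (-10)λ + (24) = 0
λ = (-10 ± √((-10)² - 4·(24))) / 2 = (-10 ± √4) / 2
Solving: λ = -6, -4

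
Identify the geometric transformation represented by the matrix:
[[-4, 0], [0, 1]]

This matrix represents: non-uniform scaling by sx = -4, sy = 1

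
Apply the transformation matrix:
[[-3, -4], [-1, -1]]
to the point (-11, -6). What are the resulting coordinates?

Matrix multiplication:
[[-3, -4], [-1, -1]] × [-11, -6]ᵀ
= [(-3)(-11) + (-4)(-6), (-1)(-11) + (-1)(-6)]ᵀ
= [57, 17]ᵀ
Result: (57, 17)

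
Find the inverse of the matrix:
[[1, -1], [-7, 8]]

For [[a,b],[c,d]], inverse = (1/det)·[[d,-b],[-c,a]]
det = (1)(8) - (-1)(-7) = 8 - 7 = 1
Inverse = [[8, 1], [7, 1]]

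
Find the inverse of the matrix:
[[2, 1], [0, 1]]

For [[a,b],[c,d]], inverse = (1/det)·[[d,-b],[-c,a]]
det = (2)(1) - (1)(0) = 2 - 0 = 2
Inverse = (1/2)·[[1, -1], [0, 2]]
= [[1/2, -1/2], [0, 1]]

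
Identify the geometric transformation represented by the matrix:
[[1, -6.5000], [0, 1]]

This matrix represents: horizontal shear with factor -6.5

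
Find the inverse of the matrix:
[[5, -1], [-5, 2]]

For [[a,b],[c,d]], inverse = (1/det)·[[d,-b],[-c,a]]
det = (5)(2) - (-1)(-5) = 10 - 5 = 5
Inverse = (1/5)·[[2, 1], [5, 5]]
= [[2/5, 1/5], [1, 1]]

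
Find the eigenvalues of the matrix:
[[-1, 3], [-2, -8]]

Characteristic equation: det(A - λI) = 0
λ² - (trace)λ + (det) = 0
trace = -1 + -8 = -9, det = (-1)(-8) - (3)(-2) = 14
λ² - (-9)λ + (14) = 0
λ = (-9 ± √((-9)² - 4·(14))) / 2 = (-9 ± √25) / 2
Solving: λ = -7, -2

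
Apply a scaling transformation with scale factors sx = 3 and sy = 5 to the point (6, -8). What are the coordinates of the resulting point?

Scaling matrix:
[[3, 0], [0, 5]]
Result: (6 × 3, -8 × 5) = (18, -40)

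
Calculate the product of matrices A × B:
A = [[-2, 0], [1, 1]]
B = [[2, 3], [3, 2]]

Matrix multiplication:
C[0][0] = -2×2 + 0×3 = -4
C[0][1] = -2×3 + 0×2 = -6
C[1][0] = 1×2 + 1×3 = 5
C[1][1] = 1×3 + 1×2 = 5
Result: [[-4, -6], [5, 5]]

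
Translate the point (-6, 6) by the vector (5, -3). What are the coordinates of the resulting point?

Translation by (5, -3) (homogeneous matrix [[1, 0, 5], [0, 1, -3], [0, 0, 1]]):
x' = -6 + 5 = -1
y' = 6 + -3 = 3
Result: (-1, 3)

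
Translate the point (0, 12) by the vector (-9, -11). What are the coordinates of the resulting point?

Translation by (-9, -11) (homogeneous matrix [[1, 0, -9], [0, 1, -11], [0, 0, 1]]):
x' = 0 + -9 = -9
y' = 12 + -11 = 1
Result: (-9, 1)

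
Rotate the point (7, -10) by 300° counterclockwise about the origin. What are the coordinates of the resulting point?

Rotation matrix for 300°: [[cos 300°, -sin 300°], [sin 300°, cos 300°]] ≈ [[0.500000, 0.866025], [-0.866025, 0.500000]]
[[0.500000, 0.866025], [-0.866025, 0.500000]] × [7, -10]ᵀ ≈ [-5.1603, -11.0622]ᵀ
Result: (-5.1603, -11.0622)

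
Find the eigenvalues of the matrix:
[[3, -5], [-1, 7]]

Characteristic equation: det(A - λI) = 0
λ² - (trace)λ + (det) = 0
trace = 3 + 7 = 10, det = (3)(7) - (-5)(-1) = 16
λ² - (10)λ + (16) = 0
λ = (10 ± √((10)² - 4·(16))) / 2 = (10 ± √36) / 2
Solving: λ = 2, 8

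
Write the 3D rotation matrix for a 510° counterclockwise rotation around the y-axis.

Rotation matrix for counterclockwise 510° around y-axis:
cos(510°) = -√3/2, sin(510°) = 1/2
Result: [[-√3/2, 0, 1/2], [0, 1, 0], [-1/2, 0, -√3/2]]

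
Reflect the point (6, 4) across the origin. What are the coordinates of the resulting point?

Reflection across origin: (6, 4) → (-6, -4)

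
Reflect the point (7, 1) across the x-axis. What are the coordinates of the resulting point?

Reflection across x-axis: (7, 1) → (7, -1)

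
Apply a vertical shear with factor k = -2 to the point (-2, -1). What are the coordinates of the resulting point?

Shear matrix for vertical shear with factor k = -2:
[[1, 0], [-2, 1]]
Result: (-2, -1) → (-2, 3)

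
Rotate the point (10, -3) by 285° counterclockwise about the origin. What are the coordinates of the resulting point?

Rotation matrix for 285°: [[cos 285°, -sin 285°], [sin 285°, cos 285°]] ≈ [[0.258819, 0.965926], [-0.965926, 0.258819]]
[[0.258819, 0.965926], [-0.965926, 0.258819]] × [10, -3]ᵀ ≈ [-0.3096, -10.4357]ᵀ
Result: (-0.3096, -10.4357)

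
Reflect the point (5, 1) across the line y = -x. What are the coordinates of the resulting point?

Reflection across line y = -x: (5, 1) → (-1, -5)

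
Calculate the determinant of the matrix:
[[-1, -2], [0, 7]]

For a 2×2 matrix [[a, b], [c, d]], det = ad - bc
det = (-1)(7) - (-2)(0) = -7 - 0 = -7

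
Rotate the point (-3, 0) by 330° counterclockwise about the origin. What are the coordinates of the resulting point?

Rotation matrix for 330°: [[cos 330°, -sin 330°], [sin 330°, cos 330°]] ≈ [[0.866025, 0.500000], [-0.500000, 0.866025]]
[[0.866025, 0.500000], [-0.500000, 0.866025]] × [-3, 0]ᵀ ≈ [-2.5981, 1.5000]ᵀ
Result: (-2.5981, 1.5000)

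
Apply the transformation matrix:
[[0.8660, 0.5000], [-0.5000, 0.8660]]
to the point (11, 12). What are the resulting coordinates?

Matrix multiplication:
[[0.8660, 0.5000], [-0.5000, 0.8660]] × [11, 12]ᵀ
= [(0.8660)(11) + (0.5000)(12), (-0.5000)(11) + (0.8660)(12)]ᵀ
= [15.5260, 4.8920]ᵀ
Result: (15.5260, 4.8920)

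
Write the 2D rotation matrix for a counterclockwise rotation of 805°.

Rotation matrix formula: [[cos θ, -sin θ], [sin θ, cos θ]]
For θ = 805°:
cos(805°) = 0.0872
sin(805°) = 0.9962
Result: [[0.0872, -0.9962], [0.9962, 0.0872]]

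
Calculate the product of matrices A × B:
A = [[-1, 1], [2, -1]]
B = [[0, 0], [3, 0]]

Matrix multiplication:
C[0][0] = -1×0 + 1×3 = 3
C[0][1] = -1×0 + 1×0 = 0
C[1][0] = 2×0 + -1×3 = -3
C[1][1] = 2×0 + -1×0 = 0
Result: [[3, 0], [-3, 0]]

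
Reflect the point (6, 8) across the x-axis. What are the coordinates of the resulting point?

Reflection across x-axis: (6, 8) → (6, -8)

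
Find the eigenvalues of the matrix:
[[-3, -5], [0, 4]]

Characteristic equation: det(A - λI) = 0
λ² - (trace)λ + (det) = 0
trace = -3 + 4 = 1, det = (-3)(4) - (-5)(0) = -12
λ² - (1)λ + (-12) = 0
λ = (1 ± √((1)² - 4·(-12))) / 2 = (1 ± √49) / 2
Solving: λ = -3, 4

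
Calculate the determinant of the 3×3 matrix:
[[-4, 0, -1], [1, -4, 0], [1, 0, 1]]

Expansion along first row:
det = -4·det([[-4,0],[0,1]]) - 0·det([[1,0],[1,1]]) + -1·det([[1,-4],[1,0]])
    = -4·(-4·1 - 0·0) - 0·(1·1 - 0·1) + -1·(1·0 - -4·1)
    = -4·-4 - 0·1 + -1·4
    = 16 + 0 + -4 = 12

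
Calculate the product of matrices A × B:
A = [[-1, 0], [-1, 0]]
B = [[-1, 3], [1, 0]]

Matrix multiplication:
C[0][0] = -1×-1 + 0×1 = 1
C[0][1] = -1×3 + 0×0 = -3
C[1][0] = -1×-1 + 0×1 = 1
C[1][1] = -1×3 + 0×0 = -3
Result: [[1, -3], [1, -3]]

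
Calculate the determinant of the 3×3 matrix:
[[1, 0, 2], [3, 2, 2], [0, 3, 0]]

Expansion along first row:
det = 1·det([[2,2],[3,0]]) - 0·det([[3,2],[0,0]]) + 2·det([[3,2],[0,3]])
    = 1·(2·0 - 2·3) - 0·(3·0 - 2·0) + 2·(3·3 - 2·0)
    = 1·-6 - 0·0 + 2·9
    = -6 + 0 + 18 = 12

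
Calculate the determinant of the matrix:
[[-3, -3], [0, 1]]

For a 2×2 matrix [[a, b], [c, d]], det = ad - bc
det = (-3)(1) - (-3)(0) = -3 - 0 = -3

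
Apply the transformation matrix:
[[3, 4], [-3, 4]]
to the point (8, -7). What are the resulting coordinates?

Matrix multiplication:
[[3, 4], [-3, 4]] × [8, -7]ᵀ
= [(3)(8) + (4)(-7), (-3)(8) + (4)(-7)]ᵀ
= [-4, -52]ᵀ
Result: (-4, -52)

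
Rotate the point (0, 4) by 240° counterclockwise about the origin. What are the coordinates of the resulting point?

Rotation matrix for 240°: [[cos 240°, -sin 240°], [sin 240°, cos 240°]] ≈ [[-0.500000, 0.866025], [-0.866025, -0.500000]]
[[-0.500000, 0.866025], [-0.866025, -0.500000]] × [0, 4]ᵀ ≈ [3.4641, -2]ᵀ
Result: (3.4641, -2)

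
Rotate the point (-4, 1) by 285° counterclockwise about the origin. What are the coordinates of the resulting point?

Rotation matrix for 285°: [[cos 285°, -sin 285°], [sin 285°, cos 285°]] ≈ [[0.258819, 0.965926], [-0.965926, 0.258819]]
[[0.258819, 0.965926], [-0.965926, 0.258819]] × [-4, 1]ᵀ ≈ [-0.0694, 4.1225]ᵀ
Result: (-0.0694, 4.1225)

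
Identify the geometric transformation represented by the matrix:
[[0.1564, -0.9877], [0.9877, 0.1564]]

This matrix represents: rotation by 81° counterclockwise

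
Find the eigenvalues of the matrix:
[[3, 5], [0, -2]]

Characteristic equation: det(A - λI) = 0
λ² - (trace)λ + (det) = 0
trace = 3 + -2 = 1, det = (3)(-2) - (5)(0) = -6
λ² - (1)λ + (-6) = 0
λ = (1 ± √((1)² - 4·(-6))) / 2 = (1 ± √25) / 2
Solving: λ = -2, 3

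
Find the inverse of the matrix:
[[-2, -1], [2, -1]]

For [[a,b],[c,d]], inverse = (1/det)·[[d,-b],[-c,a]]
det = (-2)(-1) - (-1)(2) = 2 - -2 = 4
Inverse = (1/4)·[[-1, 1], [-2, -2]]
= [[-1/4, 1/4], [-1/2, -1/2]]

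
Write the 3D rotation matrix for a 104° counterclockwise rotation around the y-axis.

Rotation matrix for counterclockwise 104° around y-axis:
cos(104°) = -0.2419, sin(104°) = 0.9703
Result: [[-0.2419, 0, 0.9703], [0, 1, 0], [-0.9703, 0, -0.2419]]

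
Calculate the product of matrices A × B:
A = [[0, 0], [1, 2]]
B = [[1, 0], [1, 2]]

Matrix multiplication:
C[0][0] = 0×1 + 0×1 = 0
C[0][1] = 0×0 + 0×2 = 0
C[1][0] = 1×1 + 2×1 = 3
C[1][1] = 1×0 + 2×2 = 4
Result: [[0, 0], [3, 4]]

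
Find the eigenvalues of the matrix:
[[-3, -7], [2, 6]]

Characteristic equation: det(A - λI) = 0
λ² - (trace)λ + (det) = 0
trace = -3 + 6 = 3, det = (-3)(6) - (-7)(2) = -4
λ² - (3)λ + (-4) = 0
λ = (3 ± √((3)² - 4·(-4))) / 2 = (3 ± √25) / 2
Solving: λ = -1, 4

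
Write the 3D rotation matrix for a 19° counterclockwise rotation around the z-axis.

Rotation matrix for counterclockwise 19° around z-axis:
cos(19°) = 0.9455, sin(19°) = 0.3256
Result: [[0.9455, -0.3256, 0], [0.3256, 0.9455, 0], [0, 0, 1]]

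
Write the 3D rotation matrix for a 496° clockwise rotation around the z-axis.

Rotation matrix for clockwise 496° around z-axis:
A clockwise rotation by 496° is a counterclockwise rotation by -496°.
cos(-496°) = -0.7193, sin(-496°) = -0.6947
Result: [[-0.7193, 0.6947, 0], [-0.6947, -0.7193, 0], [0, 0, 1]]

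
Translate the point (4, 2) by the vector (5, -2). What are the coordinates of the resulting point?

Translation by (5, -2) (homogeneous matrix [[1, 0, 5], [0, 1, -2], [0, 0, 1]]):
x' = 4 + 5 = 9
y' = 2 + -2 = 0
Result: (9, 0)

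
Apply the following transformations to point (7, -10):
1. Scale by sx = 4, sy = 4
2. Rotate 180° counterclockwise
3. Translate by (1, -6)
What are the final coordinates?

Step 1: Scale → (28, -40)
Step 2: Rotate 180° → (-28, 40)
Step 3: Translate → (-27, 34)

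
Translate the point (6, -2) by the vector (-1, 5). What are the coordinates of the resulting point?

Translation by (-1, 5) (homogeneous matrix [[1, 0, -1], [0, 1, 5], [0, 0, 1]]):
x' = 6 + -1 = 5
y' = -2 + 5 = 3
Result: (5, 3)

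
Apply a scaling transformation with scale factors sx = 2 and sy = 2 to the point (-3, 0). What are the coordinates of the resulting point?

Scaling matrix:
[[2, 0], [0, 2]]
Result: (-3 × 2, 0 × 2) = (-6, 0)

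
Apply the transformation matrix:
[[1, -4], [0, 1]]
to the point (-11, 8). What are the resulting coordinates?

Matrix multiplication:
[[1, -4], [0, 1]] × [-11, 8]ᵀ
= [(1)(-11) + (-4)(8), (0)(-11) + (1)(8)]ᵀ
= [-43, 8]ᵀ
Result: (-43, 8)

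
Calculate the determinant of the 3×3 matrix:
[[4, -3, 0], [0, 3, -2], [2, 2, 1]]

Expansion along first row:
det = 4·det([[3,-2],[2,1]]) - -3·det([[0,-2],[2,1]]) + 0·det([[0,3],[2,2]])
    = 4·(3·1 - -2·2) - -3·(0·1 - -2·2) + 0·(0·2 - 3·2)
    = 4·7 - -3·4 + 0·-6
    = 28 + 12 + 0 = 40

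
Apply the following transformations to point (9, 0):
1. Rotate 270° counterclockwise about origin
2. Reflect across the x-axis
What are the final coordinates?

Step 1: Rotate 270° → (0, -9)
Step 2: Reflect across x-axis → (0, 9)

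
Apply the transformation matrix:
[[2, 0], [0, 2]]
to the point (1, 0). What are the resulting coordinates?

Matrix multiplication:
[[2, 0], [0, 2]] × [1, 0]ᵀ
= [(2)(1) + (0)(0), (0)(1) + (2)(0)]ᵀ
= [2, 0]ᵀ
Result: (2, 0)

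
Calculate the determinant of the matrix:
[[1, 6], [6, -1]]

For a 2×2 matrix [[a, b], [c, d]], det = ad - bc
det = (1)(-1) - (6)(6) = -1 - 36 = -37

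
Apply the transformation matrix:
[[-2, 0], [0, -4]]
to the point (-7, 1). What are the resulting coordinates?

Matrix multiplication:
[[-2, 0], [0, -4]] × [-7, 1]ᵀ
= [(-2)(-7) + (0)(1), (0)(-7) + (-4)(1)]ᵀ
= [14, -4]ᵀ
Result: (14, -4)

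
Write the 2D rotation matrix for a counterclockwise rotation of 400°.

Rotation matrix formula: [[cos θ, -sin θ], [sin θ, cos θ]]
For θ = 400°:
cos(400°) = 0.7660
sin(400°) = 0.6428
Result: [[0.7660, -0.6428], [0.6428, 0.7660]]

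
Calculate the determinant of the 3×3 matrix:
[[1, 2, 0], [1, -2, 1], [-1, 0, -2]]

Expansion along first row:
det = 1·det([[-2,1],[0,-2]]) - 2·det([[1,1],[-1,-2]]) + 0·det([[1,-2],[-1,0]])
    = 1·(-2·-2 - 1·0) - 2·(1·-2 - 1·-1) + 0·(1·0 - -2·-1)
    = 1·4 - 2·-1 + 0·-2
    = 4 + 2 + 0 = 6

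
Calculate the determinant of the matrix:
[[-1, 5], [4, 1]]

For a 2×2 matrix [[a, b], [c, d]], det = ad - bc
det = (-1)(1) - (5)(4) = -1 - 20 = -21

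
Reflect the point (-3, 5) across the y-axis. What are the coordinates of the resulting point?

Reflection across y-axis: (-3, 5) → (3, 5)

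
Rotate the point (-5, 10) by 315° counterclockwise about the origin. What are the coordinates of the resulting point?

Rotation matrix for 315°: [[cos 315°, -sin 315°], [sin 315°, cos 315°]] ≈ [[0.707107, 0.707107], [-0.707107, 0.707107]]
[[0.707107, 0.707107], [-0.707107, 0.707107]] × [-5, 10]ᵀ ≈ [3.5355, 10.6066]ᵀ
Result: (3.5355, 10.6066)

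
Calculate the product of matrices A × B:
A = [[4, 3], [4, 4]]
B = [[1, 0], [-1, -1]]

Matrix multiplication:
C[0][0] = 4×1 + 3×-1 = 1
C[0][1] = 4×0 + 3×-1 = -3
C[1][0] = 4×1 + 4×-1 = 0
C[1][1] = 4×0 + 4×-1 = -4
Result: [[1, -3], [0, -4]]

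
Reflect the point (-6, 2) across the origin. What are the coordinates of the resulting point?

Reflection across origin: (-6, 2) → (6, -2)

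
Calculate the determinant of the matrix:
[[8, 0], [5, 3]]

For a 2×2 matrix [[a, b], [c, d]], det = ad - bc
det = (8)(3) - (0)(5) = 24 - 0 = 24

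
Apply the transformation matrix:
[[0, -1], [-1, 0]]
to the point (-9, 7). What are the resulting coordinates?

Matrix multiplication:
[[0, -1], [-1, 0]] × [-9, 7]ᵀ
= [(0)(-9) + (-1)(7), (-1)(-9) + (0)(7)]ᵀ
= [-7, 9]ᵀ
Result: (-7, 9)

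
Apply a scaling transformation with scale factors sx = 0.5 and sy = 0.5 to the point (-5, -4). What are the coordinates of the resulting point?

Scaling matrix:
[[0.50, 0], [0, 0.50]]
Result: (-5 × 0.5, -4 × 0.5) = (-2.5, -2)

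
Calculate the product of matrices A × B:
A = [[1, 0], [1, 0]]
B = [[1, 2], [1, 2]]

Matrix multiplication:
C[0][0] = 1×1 + 0×1 = 1
C[0][1] = 1×2 + 0×2 = 2
C[1][0] = 1×1 + 0×1 = 1
C[1][1] = 1×2 + 0×2 = 2
Result: [[1, 2], [1, 2]]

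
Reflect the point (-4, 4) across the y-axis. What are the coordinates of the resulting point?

Reflection across y-axis: (-4, 4) → (4, 4)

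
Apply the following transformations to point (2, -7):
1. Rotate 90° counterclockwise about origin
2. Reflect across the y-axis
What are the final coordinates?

Step 1: Rotate 90° → (7, 2)
Step 2: Reflect across y-axis → (-7, 2)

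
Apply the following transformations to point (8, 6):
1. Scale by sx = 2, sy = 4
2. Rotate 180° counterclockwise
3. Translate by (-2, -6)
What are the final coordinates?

Step 1: Scale → (16, 24)
Step 2: Rotate 180° → (-16, -24)
Step 3: Translate → (-18, -30)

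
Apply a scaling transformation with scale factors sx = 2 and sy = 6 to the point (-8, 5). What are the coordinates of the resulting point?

Scaling matrix:
[[2, 0], [0, 6]]
Result: (-8 × 2, 5 × 6) = (-16, 30)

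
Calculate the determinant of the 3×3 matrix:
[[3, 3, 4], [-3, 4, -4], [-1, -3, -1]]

Expansion along first row:
det = 3·det([[4,-4],[-3,-1]]) - 3·det([[-3,-4],[-1,-1]]) + 4·det([[-3,4],[-1,-3]])
    = 3·(4·-1 - -4·-3) - 3·(-3·-1 - -4·-1) + 4·(-3·-3 - 4·-1)
    = 3·-16 - 3·-1 + 4·13
    = -48 + 3 + 52 = 7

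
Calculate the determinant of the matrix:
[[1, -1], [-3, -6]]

For a 2×2 matrix [[a, b], [c, d]], det = ad - bc
det = (1)(-6) - (-1)(-3) = -6 - 3 = -9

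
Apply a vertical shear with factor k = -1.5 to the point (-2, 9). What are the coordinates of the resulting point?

Shear matrix for vertical shear with factor k = -1.5:
[[1, 0], [-1.50, 1]]
Result: (-2, 9) → (-2, 12)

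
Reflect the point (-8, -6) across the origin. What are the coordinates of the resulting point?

Reflection across origin: (-8, -6) → (8, 6)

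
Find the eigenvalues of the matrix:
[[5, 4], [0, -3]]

Characteristic equation: det(A - λI) = 0
λ² - (trace)λ + (det) = 0
trace = 5 + -3 = 2, det = (5)(-3) - (4)(0) = -15
λ² - (2)λ + (-15) = 0
λ = (2 ± √((2)² - 4·(-15))) / 2 = (2 ± √64) / 2
Solving: λ = -3, 5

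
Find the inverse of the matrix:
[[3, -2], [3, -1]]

For [[a,b],[c,d]], inverse = (1/det)·[[d,-b],[-c,a]]
det = (3)(-1) - (-2)(3) = -3 - -6 = 3
Inverse = (1/3)·[[-1, 2], [-3, 3]]
= [[-1/3, 2/3], [-1, 1]]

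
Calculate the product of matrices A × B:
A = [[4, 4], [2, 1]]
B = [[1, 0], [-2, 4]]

Matrix multiplication:
C[0][0] = 4×1 + 4×-2 = -4
C[0][1] = 4×0 + 4×4 = 16
C[1][0] = 2×1 + 1×-2 = 0
C[1][1] = 2×0 + 1×4 = 4
Result: [[-4, 16], [0, 4]]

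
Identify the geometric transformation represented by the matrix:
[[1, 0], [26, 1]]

This matrix represents: vertical shear with factor 26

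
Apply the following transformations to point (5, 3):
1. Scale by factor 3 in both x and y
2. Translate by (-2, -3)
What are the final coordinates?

Step 1: Scale (5, 3) by 3 → (15, 9)
Step 2: Translate by (-2, -3) → (13, 6)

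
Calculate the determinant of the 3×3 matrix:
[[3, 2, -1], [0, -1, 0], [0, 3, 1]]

Expansion along first row:
det = 3·det([[-1,0],[3,1]]) - 2·det([[0,0],[0,1]]) + -1·det([[0,-1],[0,3]])
    = 3·(-1·1 - 0·3) - 2·(0·1 - 0·0) + -1·(0·3 - -1·0)
    = 3·-1 - 2·0 + -1·0
    = -3 + 0 + 0 = -3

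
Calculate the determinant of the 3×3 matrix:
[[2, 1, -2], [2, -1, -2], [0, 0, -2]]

Expansion along first row:
det = 2·det([[-1,-2],[0,-2]]) - 1·det([[2,-2],[0,-2]]) + -2·det([[2,-1],[0,0]])
    = 2·(-1·-2 - -2·0) - 1·(2·-2 - -2·0) + -2·(2·0 - -1·0)
    = 2·2 - 1·-4 + -2·0
    = 4 + 4 + 0 = 8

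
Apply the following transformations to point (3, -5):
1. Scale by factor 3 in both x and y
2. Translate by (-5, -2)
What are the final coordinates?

Step 1: Scale (3, -5) by 3 → (9, -15)
Step 2: Translate by (-5, -2) → (4, -17)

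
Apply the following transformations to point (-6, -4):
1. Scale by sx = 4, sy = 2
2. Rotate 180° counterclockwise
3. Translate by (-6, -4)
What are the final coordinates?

Step 1: Scale → (-24, -8)
Step 2: Rotate 180° → (24, 8)
Step 3: Translate → (18, 4)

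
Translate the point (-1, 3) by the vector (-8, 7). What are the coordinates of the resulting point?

Translation by (-8, 7) (homogeneous matrix [[1, 0, -8], [0, 1, 7], [0, 0, 1]]):
x' = -1 + -8 = -9
y' = 3 + 7 = 10
Result: (-9, 10)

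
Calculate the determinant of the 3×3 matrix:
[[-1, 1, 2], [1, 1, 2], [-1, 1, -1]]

Expansion along first row:
det = -1·det([[1,2],[1,-1]]) - 1·det([[1,2],[-1,-1]]) + 2·det([[1,1],[-1,1]])
    = -1·(1·-1 - 2·1) - 1·(1·-1 - 2·-1) + 2·(1·1 - 1·-1)
    = -1·-3 - 1·1 + 2·2
    = 3 + -1 + 4 = 6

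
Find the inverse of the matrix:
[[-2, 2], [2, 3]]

For [[a,b],[c,d]], inverse = (1/det)·[[d,-b],[-c,a]]
det = (-2)(3) - (2)(2) = -6 - 4 = -10
Inverse = (1/-10)·[[3, -2], [-2, -2]]
= [[-3/10, 1/5], [1/5, 1/5]]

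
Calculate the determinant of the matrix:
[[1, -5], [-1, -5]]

For a 2×2 matrix [[a, b], [c, d]], det = ad - bc
det = (1)(-5) - (-5)(-1) = -5 - 5 = -10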